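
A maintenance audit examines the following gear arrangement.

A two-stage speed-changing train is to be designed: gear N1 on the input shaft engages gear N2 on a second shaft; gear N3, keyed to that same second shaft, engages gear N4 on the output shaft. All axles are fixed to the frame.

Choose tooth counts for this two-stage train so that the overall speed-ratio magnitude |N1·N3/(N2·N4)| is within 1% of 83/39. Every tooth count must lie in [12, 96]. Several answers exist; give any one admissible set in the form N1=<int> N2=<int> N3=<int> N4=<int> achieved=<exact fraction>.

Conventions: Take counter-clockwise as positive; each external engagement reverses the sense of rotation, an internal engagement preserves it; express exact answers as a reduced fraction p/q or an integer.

class = fixed-axis compound train [2-stage, 83/39 wanted]
target = 83/39 in lowest terms: an exact hit needs N1·N3 = k·83 and N2·N4 = k·39 for one integer k, every count in [12, 96]; additionally prefer no 1:1 stage (N1 ≠ N2, N3 ≠ N4)
k = 1…11: no 1:1-free in-range split of k·83 and k·39 into factor pairs; take k = 12
k = 12: N1·N3 = 996 = 12·83, N2·N4 = 468 = 39·12
achieved = 12·83/(39·12) = 83/39; |achieved − target| = 0 ≤ 83/3900 ✓

N1=12 N2=39 N3=83 N4=12 achieved=83/39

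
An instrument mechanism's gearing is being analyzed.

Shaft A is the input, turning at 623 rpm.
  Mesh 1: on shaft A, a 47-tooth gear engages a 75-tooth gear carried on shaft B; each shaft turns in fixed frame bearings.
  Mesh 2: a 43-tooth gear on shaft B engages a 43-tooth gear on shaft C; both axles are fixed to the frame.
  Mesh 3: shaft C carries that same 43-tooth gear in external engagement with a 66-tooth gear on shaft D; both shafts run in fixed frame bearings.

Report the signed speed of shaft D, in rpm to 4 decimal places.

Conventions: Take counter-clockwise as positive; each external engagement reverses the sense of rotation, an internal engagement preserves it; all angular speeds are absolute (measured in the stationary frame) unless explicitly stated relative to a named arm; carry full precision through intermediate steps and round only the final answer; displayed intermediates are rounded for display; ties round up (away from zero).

-254.3602 rpm

3-mesh fixed-axis compound train (all bearings frame-fixed)
mesh 1 [47T→75T]: ω = 623.0000×47/75 = 390.4133 rpm, sense flips to −
mesh 2 [43T→43T]: ω = 390.4133×43/43 = 390.4133 rpm, sense flips to +
mesh 3 [43T→66T]: ω = 390.4133×43/66 = 254.3602 rpm, sense flips to −
signed output speed = -254.3602 rpm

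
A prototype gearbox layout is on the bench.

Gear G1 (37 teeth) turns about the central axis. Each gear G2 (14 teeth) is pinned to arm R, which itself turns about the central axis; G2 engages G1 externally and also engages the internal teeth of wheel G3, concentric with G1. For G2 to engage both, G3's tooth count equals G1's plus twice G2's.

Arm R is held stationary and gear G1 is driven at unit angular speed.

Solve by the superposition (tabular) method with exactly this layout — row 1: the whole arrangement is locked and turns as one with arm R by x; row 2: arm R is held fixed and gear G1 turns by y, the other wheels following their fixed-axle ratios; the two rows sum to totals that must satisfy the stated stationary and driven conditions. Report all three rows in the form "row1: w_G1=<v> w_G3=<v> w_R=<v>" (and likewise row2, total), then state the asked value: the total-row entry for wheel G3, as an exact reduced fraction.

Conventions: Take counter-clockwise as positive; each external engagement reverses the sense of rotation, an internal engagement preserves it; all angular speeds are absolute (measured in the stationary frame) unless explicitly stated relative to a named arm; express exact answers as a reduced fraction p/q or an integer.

row1: w_G1=0 w_G3=0 w_R=0
row2: w_G1=1 w_G3=-37/65 w_R=0
total: w_G1=1 w_G3=-37/65 w_R=0
asked value: -37/65

recognized (axles ride arm R): planetary set, 37/14/65 teeth
row 1 — lock + rotate with arm: ω_sun = ω_ring = ω_arm = x
superposition row 2 [arm held]: sun y, ring −(37/65)·y, arm 0
boundary: total ω_arm = x = 0 and total ω_sun = x + y = 1  ⇒  y = 1, x = 0
row 2 ring = −(37/65)·1 = -37/65
totals (row 1 + row 2): sun 0 + 1 = 1, ring 0 + (-37/65) = -37/65, arm 0 + 0 = 0
asked cell (total, ring) = -37/65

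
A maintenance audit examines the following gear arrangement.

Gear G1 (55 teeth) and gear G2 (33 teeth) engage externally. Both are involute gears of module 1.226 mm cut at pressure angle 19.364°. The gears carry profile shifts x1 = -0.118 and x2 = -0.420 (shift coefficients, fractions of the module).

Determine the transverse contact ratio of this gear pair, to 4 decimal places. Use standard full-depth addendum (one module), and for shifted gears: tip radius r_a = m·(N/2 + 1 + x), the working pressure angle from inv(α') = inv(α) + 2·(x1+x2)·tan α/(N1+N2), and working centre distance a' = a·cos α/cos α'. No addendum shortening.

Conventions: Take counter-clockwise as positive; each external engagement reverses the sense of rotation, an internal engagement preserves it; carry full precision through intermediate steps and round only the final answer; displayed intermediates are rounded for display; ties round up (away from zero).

single-mesh involute tooth geometry (55T engaging 33T at module 1.226)
base radii: r_b1 = 31.807782, r_b2 = 19.084669
tip radii: r_a1 = 34.796332, r_a2 = 20.940080
inv(α') = inv(19.364°) + 2·(-0.118-0.420)·tan α/(55+33) = 0.00918668  ⇒  α' = 17.09868°
a' = a·cos α / cos α' = 53.9440·cos 19.364°/cos 17.09868° = 53.245932
action lengths: √(r_a1²−r_b1²) = 14.108498, √(r_a2²−r_b2²) = 8.617561
base pitch p_b = π·m·cos α = 3.633713
CR = (14.108498 + 8.617561 − 53.245932·sin 17.09868°)/3.633713 = 1.945884
contact ratio ≈ 1.9459

1.9459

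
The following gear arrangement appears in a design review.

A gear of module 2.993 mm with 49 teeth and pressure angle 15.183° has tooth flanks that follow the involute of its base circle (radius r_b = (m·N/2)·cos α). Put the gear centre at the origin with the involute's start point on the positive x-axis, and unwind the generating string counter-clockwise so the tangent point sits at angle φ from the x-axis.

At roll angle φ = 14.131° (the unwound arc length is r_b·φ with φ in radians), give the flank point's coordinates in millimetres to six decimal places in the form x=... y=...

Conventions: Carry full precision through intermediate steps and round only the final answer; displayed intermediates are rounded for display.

class = single-mesh tooth geometry [base-circle involute, m = 2.993, 49T]
pitch radius r_p = m·N/2 = 2.993·49/2 = 73.328500
base radius r_b = r_p·cos α = 73.328500·cos 15.183° = 70.768913
roll angle φ = 14.131° = 0.24663248 rad
x = r_b·(cos φ + φ·sin φ) = 72.888644
y = r_b·(sin φ − φ·cos φ) = 0.351745

x=72.888644 y=0.351745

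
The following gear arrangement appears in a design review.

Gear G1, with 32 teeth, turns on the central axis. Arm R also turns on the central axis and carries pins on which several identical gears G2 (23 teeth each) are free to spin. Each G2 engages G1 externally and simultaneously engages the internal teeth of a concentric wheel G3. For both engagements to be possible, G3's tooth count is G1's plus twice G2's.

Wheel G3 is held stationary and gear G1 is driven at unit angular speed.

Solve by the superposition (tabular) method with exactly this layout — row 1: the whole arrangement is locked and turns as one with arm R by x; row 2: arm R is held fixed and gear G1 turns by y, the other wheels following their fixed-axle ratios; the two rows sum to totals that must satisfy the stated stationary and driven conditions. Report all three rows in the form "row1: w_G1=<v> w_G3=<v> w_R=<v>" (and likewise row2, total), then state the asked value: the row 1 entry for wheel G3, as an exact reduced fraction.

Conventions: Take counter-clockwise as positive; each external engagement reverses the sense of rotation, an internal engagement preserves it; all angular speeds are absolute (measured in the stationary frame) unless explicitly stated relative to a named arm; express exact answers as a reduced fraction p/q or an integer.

row1: w_G1=16/55 w_G3=16/55 w_R=16/55
row2: w_G1=39/55 w_G3=-16/55 w_R=0
total: w_G1=1 w_G3=0 w_R=16/55
asked value: 16/55

class = planetary set [G3 = 32+2·23 = 78; Willis about the carrier]
row 1 (train locked, turned with arm): all members turn x
row 2: sun turns y, ring = −(32/78)·y, arm 0
boundary: total ω_ring = x − (32/78)·y = 0 and total ω_sun = x + y = 1  ⇒  y = 39/55, x = 16/55
row 2 ring = −(32/78)·39/55 = -16/55
totals (row 1 + row 2): sun 16/55 + 39/55 = 1, ring 16/55 + (-16/55) = 0, arm 16/55 + 0 = 16/55
asked cell (row1, ring) = 16/55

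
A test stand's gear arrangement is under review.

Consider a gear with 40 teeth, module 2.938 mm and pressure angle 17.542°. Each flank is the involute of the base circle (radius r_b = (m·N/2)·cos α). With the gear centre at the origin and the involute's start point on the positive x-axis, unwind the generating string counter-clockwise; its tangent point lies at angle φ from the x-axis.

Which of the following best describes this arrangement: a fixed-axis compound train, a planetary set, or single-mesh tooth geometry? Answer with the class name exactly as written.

single-mesh involute tooth geometry (40T wheel at module 2.938)
classification: single-mesh tooth geometry

single-mesh tooth geometry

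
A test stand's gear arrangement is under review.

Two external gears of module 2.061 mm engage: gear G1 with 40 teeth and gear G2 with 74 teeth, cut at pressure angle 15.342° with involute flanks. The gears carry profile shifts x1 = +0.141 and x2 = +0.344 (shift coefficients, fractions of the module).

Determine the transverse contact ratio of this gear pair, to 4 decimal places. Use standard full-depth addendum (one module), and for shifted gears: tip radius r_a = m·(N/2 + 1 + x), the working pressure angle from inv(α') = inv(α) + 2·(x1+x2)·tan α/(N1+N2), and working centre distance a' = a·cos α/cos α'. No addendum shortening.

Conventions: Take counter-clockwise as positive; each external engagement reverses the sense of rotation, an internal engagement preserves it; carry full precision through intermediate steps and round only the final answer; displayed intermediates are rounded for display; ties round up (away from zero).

recognized (one external pair, fixed centres): single-mesh tooth geometry, m = 2.061, N1 = 40, N2 = 74
base radii: r_b1 = 39.751073, r_b2 = 73.539485
tip radii: r_a1 = 43.571601, r_a2 = 79.026984
inv(α') = inv(15.342°) + 2·(+0.141+0.344)·tan α/(40+74) = 0.00892313  ⇒  α' = 16.93749°
a' = a·cos α / cos α' = 117.4770·cos 15.342°/cos 16.93749° = 118.427571
action lengths: √(r_a1²−r_b1²) = 17.841990, √(r_a2²−r_b2²) = 28.934553
base pitch p_b = π·m·cos α = 6.244084
CR = (17.841990 + 28.934553 − 118.427571·sin 16.93749°)/6.244084 = 1.965901
contact ratio ≈ 1.9659

1.9659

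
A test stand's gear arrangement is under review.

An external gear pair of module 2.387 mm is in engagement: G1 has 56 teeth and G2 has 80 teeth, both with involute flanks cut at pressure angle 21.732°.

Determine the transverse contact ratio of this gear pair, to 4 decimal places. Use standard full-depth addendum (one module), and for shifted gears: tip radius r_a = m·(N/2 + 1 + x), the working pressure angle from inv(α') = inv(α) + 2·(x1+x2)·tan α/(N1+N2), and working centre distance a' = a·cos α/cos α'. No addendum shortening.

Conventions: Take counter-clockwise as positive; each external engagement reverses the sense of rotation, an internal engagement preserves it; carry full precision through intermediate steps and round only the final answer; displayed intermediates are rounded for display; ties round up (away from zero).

single-mesh involute tooth geometry (56T engaging 80T at module 2.387)
base radii: r_b1 = 62.085693, r_b2 = 88.693847
tip radii: r_a1 = 69.223000, r_a2 = 97.867000
no profile shift: α' = α, a' = a
action lengths: √(r_a1²−r_b1²) = 30.613567, √(r_a2²−r_b2²) = 41.368481
base pitch p_b = π·m·cos α = 6.965998
CR = (30.613567 + 41.368481 − 162.316000·sin 21.73200°)/6.965998 = 1.705716
contact ratio ≈ 1.7057

1.7057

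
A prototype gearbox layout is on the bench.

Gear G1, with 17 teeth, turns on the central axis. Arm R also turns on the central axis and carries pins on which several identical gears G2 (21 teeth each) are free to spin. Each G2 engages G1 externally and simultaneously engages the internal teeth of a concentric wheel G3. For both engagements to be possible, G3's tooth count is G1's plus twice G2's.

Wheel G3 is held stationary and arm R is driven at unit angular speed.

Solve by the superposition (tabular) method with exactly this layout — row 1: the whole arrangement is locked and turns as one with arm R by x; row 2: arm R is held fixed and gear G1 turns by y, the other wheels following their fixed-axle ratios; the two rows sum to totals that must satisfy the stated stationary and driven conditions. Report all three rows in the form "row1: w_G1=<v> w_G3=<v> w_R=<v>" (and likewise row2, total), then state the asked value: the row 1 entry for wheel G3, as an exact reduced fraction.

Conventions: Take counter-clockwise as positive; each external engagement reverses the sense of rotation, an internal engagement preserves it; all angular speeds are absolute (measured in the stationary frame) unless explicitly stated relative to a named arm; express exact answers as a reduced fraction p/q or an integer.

row1: w_G1=1 w_G3=1 w_R=1
row2: w_G1=59/17 w_G3=-1 w_R=0
total: w_G1=76/17 w_G3=0 w_R=1
asked value: 1

recognized (axles ride arm R): planetary set, 17/21/59 teeth
row 1 (train locked, turned with arm): all members turn x
row 2 — arm fixed, fixed-axis ratios: sun y, ring −(17/59)·y, arm 0
boundary: total ω_ring = x − (17/59)·y = 0 and total ω_arm = x = 1  ⇒  y = 59/17, x = 1
row 2 ring = −(17/59)·59/17 = -1
totals (row 1 + row 2): sun 1 + 59/17 = 76/17, ring 1 + (-1) = 0, arm 1 + 0 = 1
asked cell (row1, ring) = 1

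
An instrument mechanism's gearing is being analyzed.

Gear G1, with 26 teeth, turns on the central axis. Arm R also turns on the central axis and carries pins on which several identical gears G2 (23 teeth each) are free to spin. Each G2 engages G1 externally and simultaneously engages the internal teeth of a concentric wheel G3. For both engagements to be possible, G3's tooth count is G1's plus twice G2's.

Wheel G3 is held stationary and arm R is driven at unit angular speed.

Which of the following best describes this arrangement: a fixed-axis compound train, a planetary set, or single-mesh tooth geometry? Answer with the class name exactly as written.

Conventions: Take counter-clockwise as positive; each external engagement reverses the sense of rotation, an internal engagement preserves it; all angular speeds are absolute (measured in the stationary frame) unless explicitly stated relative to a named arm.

planetary set (26T centre, 23T on arm, 72T internal) — Willis relation
classification: planetary set

planetary set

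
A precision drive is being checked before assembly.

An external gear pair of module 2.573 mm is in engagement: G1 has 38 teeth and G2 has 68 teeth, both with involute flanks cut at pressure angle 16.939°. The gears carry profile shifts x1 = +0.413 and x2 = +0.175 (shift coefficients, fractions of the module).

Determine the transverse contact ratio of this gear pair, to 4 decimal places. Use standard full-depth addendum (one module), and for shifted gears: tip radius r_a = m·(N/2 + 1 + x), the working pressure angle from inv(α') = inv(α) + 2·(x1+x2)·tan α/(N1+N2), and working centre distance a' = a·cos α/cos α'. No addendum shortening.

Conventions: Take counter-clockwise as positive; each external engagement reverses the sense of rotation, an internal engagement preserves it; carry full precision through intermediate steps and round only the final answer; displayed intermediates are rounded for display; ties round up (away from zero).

1.8057

class = single-mesh tooth geometry [involute pair 38T × 68T, m = 2.573]
base radii: r_b1 = 46.766061, r_b2 = 83.686636
tip radii: r_a1 = 52.522649, r_a2 = 90.505275
inv(α') = inv(16.939°) + 2·(+0.413+0.175)·tan α/(38+68) = 0.01230454  ⇒  α' = 18.79934°
a' = a·cos α / cos α' = 136.3690·cos 16.939°/cos 18.79934° = 137.804141
action lengths: √(r_a1²−r_b1²) = 23.907408, √(r_a2²−r_b2²) = 34.463774
base pitch p_b = π·m·cos α = 7.732627
CR = (23.907408 + 34.463774 − 137.804141·sin 18.79934°)/7.732627 = 1.805742
contact ratio ≈ 1.8057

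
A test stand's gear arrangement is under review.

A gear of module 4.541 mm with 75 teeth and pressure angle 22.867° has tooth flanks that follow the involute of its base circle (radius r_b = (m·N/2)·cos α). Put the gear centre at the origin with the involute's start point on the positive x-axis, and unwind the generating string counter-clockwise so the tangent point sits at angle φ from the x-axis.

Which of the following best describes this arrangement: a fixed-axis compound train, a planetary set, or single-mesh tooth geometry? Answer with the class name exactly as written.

topology: single-mesh involute geometry — m = 4.541, N = 75
classification: single-mesh tooth geometry

single-mesh tooth geometry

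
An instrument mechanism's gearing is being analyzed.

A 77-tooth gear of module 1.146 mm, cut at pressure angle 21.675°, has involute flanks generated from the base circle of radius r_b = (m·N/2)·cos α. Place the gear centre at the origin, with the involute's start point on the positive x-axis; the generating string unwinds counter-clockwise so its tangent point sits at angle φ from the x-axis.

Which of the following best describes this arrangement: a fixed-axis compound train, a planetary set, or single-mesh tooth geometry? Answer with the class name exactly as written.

single-mesh tooth geometry

class = single-mesh tooth geometry [base-circle involute, m = 1.146, 77T]
classification: single-mesh tooth geometry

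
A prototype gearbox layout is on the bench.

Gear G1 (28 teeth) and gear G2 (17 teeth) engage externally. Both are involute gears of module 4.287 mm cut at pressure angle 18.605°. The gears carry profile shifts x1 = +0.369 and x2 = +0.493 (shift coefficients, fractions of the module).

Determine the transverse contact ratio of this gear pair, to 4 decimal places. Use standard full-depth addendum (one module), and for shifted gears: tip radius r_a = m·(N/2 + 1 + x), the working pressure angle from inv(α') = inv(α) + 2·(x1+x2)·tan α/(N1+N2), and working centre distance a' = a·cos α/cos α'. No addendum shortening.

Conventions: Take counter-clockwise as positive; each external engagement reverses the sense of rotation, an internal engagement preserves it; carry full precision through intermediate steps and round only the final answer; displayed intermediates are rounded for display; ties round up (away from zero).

1.4700

single-mesh involute tooth geometry (28T engaging 17T at module 4.287)
base radii: r_b1 = 56.881494, r_b2 = 34.535193
tip radii: r_a1 = 65.886903, r_a2 = 42.839991
inv(α') = inv(18.605°) + 2·(+0.369+0.493)·tan α/(28+17) = 0.02481266  ⇒  α' = 23.54616°
a' = a·cos α / cos α' = 96.4575·cos 18.605°/cos 23.54616° = 99.719479
action lengths: √(r_a1²−r_b1²) = 33.250258, √(r_a2²−r_b2²) = 25.349266
base pitch p_b = π·m·cos α = 12.764177
CR = (33.250258 + 25.349266 − 99.719479·sin 23.54616°)/12.764177 = 1.469958
contact ratio ≈ 1.4700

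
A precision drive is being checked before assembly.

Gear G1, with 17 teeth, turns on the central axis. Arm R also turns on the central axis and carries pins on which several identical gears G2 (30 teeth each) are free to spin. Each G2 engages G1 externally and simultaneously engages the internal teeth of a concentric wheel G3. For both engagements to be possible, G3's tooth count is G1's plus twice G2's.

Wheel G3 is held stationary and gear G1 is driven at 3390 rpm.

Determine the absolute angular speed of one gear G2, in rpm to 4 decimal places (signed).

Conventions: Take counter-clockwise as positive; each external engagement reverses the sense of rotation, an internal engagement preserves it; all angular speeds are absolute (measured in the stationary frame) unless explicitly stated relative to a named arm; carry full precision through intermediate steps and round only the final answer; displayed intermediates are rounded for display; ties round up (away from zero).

recognized (axles ride arm R): planetary set, 17/30/77 teeth
normalise by the input: solve with ω_sun = 1, then scale by 3390 rpm
ring teeth: 17 + 2·30 = 77
17(ω_sun−ω_arm) = −77(ω_ring−ω_arm),  ω_ring = 0, ω_sun = 1
17(1−ω_arm) = −77(0−ω_arm)  ⇒  94·ω_arm = 17  ⇒  ω_arm = 17/94
sun–planet mesh: 17·(1−17/94) = −30·(ω_p−ω_arm)  ⇒  ω_p−ω_arm = -1309/2820
ω_p = 17/94 − 1309/2820 = -17/60
scale: ω_p = -17/60 × 3390 rpm = -960.5000 rpm

-960.5000 rpm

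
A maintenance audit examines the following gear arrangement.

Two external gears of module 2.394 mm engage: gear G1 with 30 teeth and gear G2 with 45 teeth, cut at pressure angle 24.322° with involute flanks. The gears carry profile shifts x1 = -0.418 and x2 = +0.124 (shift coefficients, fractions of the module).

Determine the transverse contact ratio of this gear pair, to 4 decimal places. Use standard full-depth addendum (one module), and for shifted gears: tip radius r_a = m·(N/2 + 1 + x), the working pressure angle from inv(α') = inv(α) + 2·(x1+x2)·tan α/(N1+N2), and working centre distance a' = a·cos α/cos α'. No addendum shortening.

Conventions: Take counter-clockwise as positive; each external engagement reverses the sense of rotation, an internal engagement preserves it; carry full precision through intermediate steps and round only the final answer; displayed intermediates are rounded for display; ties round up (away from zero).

recognized (one external pair, fixed centres): single-mesh tooth geometry, m = 2.394, N1 = 30, N2 = 45
base radii: r_b1 = 32.722815, r_b2 = 49.084223
tip radii: r_a1 = 37.303308, r_a2 = 56.555856
inv(α') = inv(24.322°) + 2·(-0.418+0.124)·tan α/(30+45) = 0.02393714  ⇒  α' = 23.27861°
a' = a·cos α / cos α' = 89.7750·cos 24.322°/cos 23.27861° = 89.056795
action lengths: √(r_a1²−r_b1²) = 17.909611, √(r_a2²−r_b2²) = 28.094553
base pitch p_b = π·m·cos α = 6.853450
CR = (17.909611 + 28.094553 − 89.056795·sin 23.27861°)/6.853450 = 1.577117
contact ratio ≈ 1.5771

1.5771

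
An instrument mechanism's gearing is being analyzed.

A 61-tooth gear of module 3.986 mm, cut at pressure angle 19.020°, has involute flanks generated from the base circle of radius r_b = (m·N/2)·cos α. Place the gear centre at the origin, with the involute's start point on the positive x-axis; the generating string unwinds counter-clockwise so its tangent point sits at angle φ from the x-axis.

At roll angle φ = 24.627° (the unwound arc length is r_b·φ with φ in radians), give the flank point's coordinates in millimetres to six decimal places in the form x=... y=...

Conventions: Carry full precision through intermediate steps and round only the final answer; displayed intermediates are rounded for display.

x=125.067373 y=2.986452

class = single-mesh tooth geometry [base-circle involute, m = 3.986, 61T]
pitch radius r_p = m·N/2 = 3.986·61/2 = 121.573000
base radius r_b = r_p·cos α = 121.573000·cos 19.020° = 114.935707
roll angle φ = 24.627° = 0.42982223 rad
x = r_b·(cos φ + φ·sin φ) = 125.067373
y = r_b·(sin φ − φ·cos φ) = 2.986452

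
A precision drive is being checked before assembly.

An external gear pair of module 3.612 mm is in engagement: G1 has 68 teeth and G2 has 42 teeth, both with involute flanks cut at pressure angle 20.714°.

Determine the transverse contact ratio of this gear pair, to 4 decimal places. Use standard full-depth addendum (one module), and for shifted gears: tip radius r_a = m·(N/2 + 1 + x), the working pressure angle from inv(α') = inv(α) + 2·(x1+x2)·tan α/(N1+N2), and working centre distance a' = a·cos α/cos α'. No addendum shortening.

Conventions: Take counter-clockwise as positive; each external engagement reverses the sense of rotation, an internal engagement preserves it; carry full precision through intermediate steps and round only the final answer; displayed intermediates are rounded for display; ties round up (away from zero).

topology: single-mesh involute geometry — m = 3.612, 68T/42T pair
base radii: r_b1 = 114.869400, r_b2 = 70.948747
tip radii: r_a1 = 126.420000, r_a2 = 79.464000
no profile shift: α' = α, a' = a
action lengths: √(r_a1²−r_b1²) = 52.792398, √(r_a2²−r_b2²) = 35.788302
base pitch p_b = π·m·cos α = 10.613908
CR = (52.792398 + 35.788302 − 198.660000·sin 20.71400°)/10.613908 = 1.725470
contact ratio ≈ 1.7255

1.7255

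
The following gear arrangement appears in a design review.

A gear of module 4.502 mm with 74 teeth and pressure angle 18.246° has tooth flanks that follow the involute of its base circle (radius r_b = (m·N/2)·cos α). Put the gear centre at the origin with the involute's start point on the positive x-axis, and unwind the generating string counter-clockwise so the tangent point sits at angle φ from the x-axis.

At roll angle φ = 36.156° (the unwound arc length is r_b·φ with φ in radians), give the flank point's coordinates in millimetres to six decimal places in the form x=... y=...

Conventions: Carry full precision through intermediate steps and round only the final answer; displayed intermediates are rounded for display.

topology: single-mesh involute geometry — m = 4.502, N = 74
pitch radius r_p = m·N/2 = 4.502·74/2 = 166.574000
base radius r_b = r_p·cos α = 166.574000·cos 18.246° = 158.198824
roll angle φ = 36.156° = 0.63104124 rad
x = r_b·(cos φ + φ·sin φ) = 186.630157
y = r_b·(sin φ − φ·cos φ) = 12.730970

x=186.630157 y=12.730970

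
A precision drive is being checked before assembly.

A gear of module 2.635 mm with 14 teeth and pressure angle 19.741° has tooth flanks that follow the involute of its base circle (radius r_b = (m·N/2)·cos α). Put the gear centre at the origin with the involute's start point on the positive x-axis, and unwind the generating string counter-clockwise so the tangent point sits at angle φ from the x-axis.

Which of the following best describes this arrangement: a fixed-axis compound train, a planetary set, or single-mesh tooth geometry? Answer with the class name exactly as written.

class = single-mesh tooth geometry [base-circle involute, m = 2.635, 14T]
classification: single-mesh tooth geometry

single-mesh tooth geometry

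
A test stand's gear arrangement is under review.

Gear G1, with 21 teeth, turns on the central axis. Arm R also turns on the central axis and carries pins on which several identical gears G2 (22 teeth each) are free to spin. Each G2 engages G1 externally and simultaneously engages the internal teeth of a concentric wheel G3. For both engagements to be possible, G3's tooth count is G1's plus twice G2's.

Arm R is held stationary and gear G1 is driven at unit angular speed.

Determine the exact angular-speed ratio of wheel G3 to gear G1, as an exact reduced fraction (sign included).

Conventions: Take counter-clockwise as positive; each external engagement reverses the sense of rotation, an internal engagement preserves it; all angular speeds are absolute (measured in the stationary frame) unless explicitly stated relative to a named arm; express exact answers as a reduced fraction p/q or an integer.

-21/65

class = planetary set [G3 = 21+2·22 = 65; Willis about the carrier]
ring teeth: 21 + 2·22 = 65
21(ω_sun−ω_arm) = −65(ω_ring−ω_arm),  ω_arm = 0, ω_sun = 1
ω_ring = 0 − (21/65)(1−0) = -21/65
ω_out/ω_in = -21/65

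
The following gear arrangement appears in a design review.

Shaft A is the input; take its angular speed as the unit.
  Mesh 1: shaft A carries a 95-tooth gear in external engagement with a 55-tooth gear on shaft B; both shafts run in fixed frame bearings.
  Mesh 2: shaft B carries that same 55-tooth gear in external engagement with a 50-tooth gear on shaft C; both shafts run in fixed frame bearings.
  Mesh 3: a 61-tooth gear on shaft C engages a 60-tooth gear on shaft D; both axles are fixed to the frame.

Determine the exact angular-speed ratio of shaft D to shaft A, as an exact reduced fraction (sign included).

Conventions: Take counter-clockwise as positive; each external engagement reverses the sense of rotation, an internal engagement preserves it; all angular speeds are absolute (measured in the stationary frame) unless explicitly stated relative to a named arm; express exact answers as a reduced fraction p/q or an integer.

-1159/600

class = fixed-axis compound train [3 meshes; 3 ratios multiply, 3 sense flips]
mesh 1 [95T→55T]: running ratio 19/11, sense −
mesh 2 [55T→50T]: running ratio 19/10, sense +
mesh 3 [61T→60T]: running ratio 1159/600, sense −
ω_out/ω_in = -1159/600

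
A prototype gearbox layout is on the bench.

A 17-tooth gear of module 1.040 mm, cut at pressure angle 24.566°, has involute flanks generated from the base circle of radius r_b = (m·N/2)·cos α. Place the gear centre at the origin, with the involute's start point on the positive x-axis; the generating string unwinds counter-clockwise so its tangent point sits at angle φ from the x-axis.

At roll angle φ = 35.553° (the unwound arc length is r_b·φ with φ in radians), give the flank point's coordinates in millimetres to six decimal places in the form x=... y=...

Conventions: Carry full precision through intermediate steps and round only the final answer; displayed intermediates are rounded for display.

topology: single-mesh involute geometry — m = 1.040, N = 17
pitch radius r_p = m·N/2 = 1.040·17/2 = 8.840000
base radius r_b = r_p·cos α = 8.840000·cos 24.566° = 8.039829
roll angle φ = 35.553° = 0.62051691 rad
x = r_b·(cos φ + φ·sin φ) = 9.441824
y = r_b·(sin φ − φ·cos φ) = 0.615987

x=9.441824 y=0.615987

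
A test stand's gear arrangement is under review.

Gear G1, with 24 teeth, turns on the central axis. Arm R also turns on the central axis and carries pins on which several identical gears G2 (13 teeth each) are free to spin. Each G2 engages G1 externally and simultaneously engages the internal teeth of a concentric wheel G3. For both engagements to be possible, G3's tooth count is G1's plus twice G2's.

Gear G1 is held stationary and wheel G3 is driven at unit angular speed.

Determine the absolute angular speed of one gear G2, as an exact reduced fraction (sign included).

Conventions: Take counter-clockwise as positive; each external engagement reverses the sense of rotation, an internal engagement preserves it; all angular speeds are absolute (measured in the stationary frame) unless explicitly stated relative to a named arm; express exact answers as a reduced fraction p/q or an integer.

recognized (axles ride arm R): planetary set, 24/13/50 teeth
ring teeth: 24 + 2·13 = 50
24(ω_sun−ω_arm) = −50(ω_ring−ω_arm),  ω_sun = 0, ω_ring = 1
24(0−ω_arm) = −50(1−ω_arm)  ⇒  74·ω_arm = 50  ⇒  ω_arm = 25/37
sun–planet mesh: 24·(0−25/37) = −13·(ω_p−ω_arm)  ⇒  ω_p−ω_arm = 600/481
ω_p = 25/37 + 600/481 = 25/13
exact speed ratio = 25/13

25/13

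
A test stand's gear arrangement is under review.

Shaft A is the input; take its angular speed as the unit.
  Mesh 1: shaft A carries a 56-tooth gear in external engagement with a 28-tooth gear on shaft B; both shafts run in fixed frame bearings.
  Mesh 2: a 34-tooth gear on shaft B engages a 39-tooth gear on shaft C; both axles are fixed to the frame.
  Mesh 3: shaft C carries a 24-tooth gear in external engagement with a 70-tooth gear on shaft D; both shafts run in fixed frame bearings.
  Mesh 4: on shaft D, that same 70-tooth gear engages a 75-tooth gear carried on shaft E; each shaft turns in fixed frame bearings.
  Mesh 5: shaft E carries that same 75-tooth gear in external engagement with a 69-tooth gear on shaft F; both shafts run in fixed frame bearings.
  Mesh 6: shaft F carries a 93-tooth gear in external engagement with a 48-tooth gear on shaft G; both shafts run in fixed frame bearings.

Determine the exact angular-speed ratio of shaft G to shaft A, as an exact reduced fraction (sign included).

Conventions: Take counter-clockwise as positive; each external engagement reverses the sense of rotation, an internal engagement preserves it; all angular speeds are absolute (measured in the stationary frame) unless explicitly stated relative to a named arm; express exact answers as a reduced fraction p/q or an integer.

class = fixed-axis compound train [6 meshes; 6 ratios multiply, 6 sense flips]
mesh 1 [56T→28T]: running ratio 2, sense −
mesh 2 [34T→39T]: running ratio 68/39, sense +
mesh 3 [24T→70T]: running ratio 272/455, sense −
mesh 4 [70T→75T]: running ratio 544/975, sense +
mesh 5 [75T→69T]: running ratio 544/897, sense −
mesh 6 [93T→48T]: running ratio 1054/897, sense +
ω_out/ω_in = 1054/897

1054/897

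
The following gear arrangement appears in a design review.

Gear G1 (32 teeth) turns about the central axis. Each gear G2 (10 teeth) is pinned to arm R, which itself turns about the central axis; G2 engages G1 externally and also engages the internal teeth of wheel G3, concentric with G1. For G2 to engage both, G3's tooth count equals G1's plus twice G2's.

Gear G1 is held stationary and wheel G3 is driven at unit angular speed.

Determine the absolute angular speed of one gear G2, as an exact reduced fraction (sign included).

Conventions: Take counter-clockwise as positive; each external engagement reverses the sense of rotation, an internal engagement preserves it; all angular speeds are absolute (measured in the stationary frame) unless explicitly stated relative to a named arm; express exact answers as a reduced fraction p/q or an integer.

recognized (axles ride arm R): planetary set, 32/10/52 teeth
ring teeth: 32 + 2·10 = 52
32(ω_sun−ω_arm) = −52(ω_ring−ω_arm),  ω_sun = 0, ω_ring = 1
32(0−ω_arm) = −52(1−ω_arm)  ⇒  84·ω_arm = 52  ⇒  ω_arm = 13/21
sun–planet mesh: 32·(0−13/21) = −10·(ω_p−ω_arm)  ⇒  ω_p−ω_arm = 208/105
ω_p = 13/21 + 208/105 = 13/5
exact speed ratio = 13/5

13/5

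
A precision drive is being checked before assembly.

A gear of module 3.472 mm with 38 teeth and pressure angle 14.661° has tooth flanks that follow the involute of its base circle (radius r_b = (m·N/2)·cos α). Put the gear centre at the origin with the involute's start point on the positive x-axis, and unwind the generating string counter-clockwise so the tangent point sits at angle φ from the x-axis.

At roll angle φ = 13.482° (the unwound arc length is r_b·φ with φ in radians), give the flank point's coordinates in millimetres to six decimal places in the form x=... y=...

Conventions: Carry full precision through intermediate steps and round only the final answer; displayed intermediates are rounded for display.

single-mesh involute tooth geometry (38T wheel at module 3.472)
pitch radius r_p = m·N/2 = 3.472·38/2 = 65.968000
base radius r_b = r_p·cos α = 65.968000·cos 14.661° = 63.820099
roll angle φ = 13.482° = 0.23530529 rad
x = r_b·(cos φ + φ·sin φ) = 65.562532
y = r_b·(sin φ − φ·cos φ) = 0.275629

x=65.562532 y=0.275629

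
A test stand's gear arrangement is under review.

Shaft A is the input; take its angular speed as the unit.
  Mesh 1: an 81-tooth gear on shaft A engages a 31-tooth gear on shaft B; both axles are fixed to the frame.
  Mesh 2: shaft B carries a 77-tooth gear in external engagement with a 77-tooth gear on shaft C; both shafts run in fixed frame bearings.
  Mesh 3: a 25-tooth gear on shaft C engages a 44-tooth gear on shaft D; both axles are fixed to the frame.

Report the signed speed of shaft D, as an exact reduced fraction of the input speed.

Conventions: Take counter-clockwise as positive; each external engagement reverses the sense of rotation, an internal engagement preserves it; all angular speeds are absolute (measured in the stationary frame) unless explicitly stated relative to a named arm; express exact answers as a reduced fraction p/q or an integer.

-2025/1364

3-mesh fixed-axis compound train (all bearings frame-fixed)
mesh 1 [81T→31T]: |ω|/ω_in = 1×81/31 = 81/31, sense flips to −
mesh 2 [77T→77T]: |ω|/ω_in = (81/31)×77/77 = 81/31, sense flips to +
mesh 3 [25T→44T]: |ω|/ω_in = (81/31)×25/44 = 2025/1364, sense flips to −
signed output speed (× input speed) = -2025/1364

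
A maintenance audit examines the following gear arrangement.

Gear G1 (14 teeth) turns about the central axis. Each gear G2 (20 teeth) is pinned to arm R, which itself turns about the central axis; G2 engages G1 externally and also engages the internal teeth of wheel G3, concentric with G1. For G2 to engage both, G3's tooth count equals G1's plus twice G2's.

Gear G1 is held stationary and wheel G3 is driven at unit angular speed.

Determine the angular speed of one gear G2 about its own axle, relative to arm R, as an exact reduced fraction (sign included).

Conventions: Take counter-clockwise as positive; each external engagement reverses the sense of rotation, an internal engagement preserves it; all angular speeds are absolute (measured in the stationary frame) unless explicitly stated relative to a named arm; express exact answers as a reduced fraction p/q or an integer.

189/340

class = planetary set [G3 = 14+2·20 = 54; Willis about the carrier]
ring teeth: 14 + 2·20 = 54
14(ω_sun−ω_arm) = −54(ω_ring−ω_arm),  ω_sun = 0, ω_ring = 1
14(0−ω_arm) = −54(1−ω_arm)  ⇒  68·ω_arm = 54  ⇒  ω_arm = 27/34
sun–planet mesh: 14·(0−27/34) = −20·(ω_p−ω_arm)  ⇒  ω_p−ω_arm = 189/340
exact speed ratio = 189/340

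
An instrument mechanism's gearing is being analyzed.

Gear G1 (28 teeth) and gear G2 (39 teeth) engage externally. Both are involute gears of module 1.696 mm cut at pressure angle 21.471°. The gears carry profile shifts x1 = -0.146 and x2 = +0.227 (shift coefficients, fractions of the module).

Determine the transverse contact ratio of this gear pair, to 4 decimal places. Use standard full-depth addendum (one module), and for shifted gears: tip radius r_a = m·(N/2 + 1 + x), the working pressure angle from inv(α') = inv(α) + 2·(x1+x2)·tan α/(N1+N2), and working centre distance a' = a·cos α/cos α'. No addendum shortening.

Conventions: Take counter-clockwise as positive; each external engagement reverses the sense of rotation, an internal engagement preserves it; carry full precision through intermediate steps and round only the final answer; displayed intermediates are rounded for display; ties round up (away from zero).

recognized (one external pair, fixed centres): single-mesh tooth geometry, m = 1.696, N1 = 28, N2 = 39
base radii: r_b1 = 22.096236, r_b2 = 30.776901
tip radii: r_a1 = 25.192384, r_a2 = 35.152992
inv(α') = inv(21.471°) + 2·(-0.146+0.227)·tan α/(28+39) = 0.01953729  ⇒  α' = 21.81704°
a' = a·cos α / cos α' = 56.8160·cos 21.471°/cos 21.81704° = 56.952327
action lengths: √(r_a1²−r_b1²) = 12.100105, √(r_a2²−r_b2²) = 16.985736
base pitch p_b = π·m·cos α = 4.958384
CR = (12.100105 + 16.985736 − 56.952327·sin 21.81704°)/4.958384 = 1.597266
contact ratio ≈ 1.5973

1.5973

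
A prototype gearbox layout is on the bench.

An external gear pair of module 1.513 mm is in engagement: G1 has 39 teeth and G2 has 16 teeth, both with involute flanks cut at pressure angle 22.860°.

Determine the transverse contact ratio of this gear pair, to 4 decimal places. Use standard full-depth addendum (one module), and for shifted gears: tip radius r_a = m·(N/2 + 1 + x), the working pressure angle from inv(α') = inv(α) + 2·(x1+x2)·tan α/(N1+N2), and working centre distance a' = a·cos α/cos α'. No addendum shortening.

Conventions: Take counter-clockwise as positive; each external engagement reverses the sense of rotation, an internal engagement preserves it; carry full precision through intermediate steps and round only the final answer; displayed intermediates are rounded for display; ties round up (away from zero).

1.5021

recognized (one external pair, fixed centres): single-mesh tooth geometry, m = 1.513, N1 = 39, N2 = 16
base radii: r_b1 = 27.186202, r_b2 = 11.153314
tip radii: r_a1 = 31.016500, r_a2 = 13.617000
no profile shift: α' = α, a' = a
action lengths: √(r_a1²−r_b1²) = 14.930964, √(r_a2²−r_b2²) = 7.811932
base pitch p_b = π·m·cos α = 4.379896
CR = (14.930964 + 7.811932 − 41.607500·sin 22.86000°)/4.379896 = 1.502132
contact ratio ≈ 1.5021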